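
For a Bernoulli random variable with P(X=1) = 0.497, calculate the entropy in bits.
1.0000 bits

The binary entropy function is:
H(p) = -p log(p) - (1-p) log(1-p)

H(0.497) = -0.497 × log_2(0.497) - 0.503 × log_2(0.503)
H(0.497) = 1.0000 bits

Note: Binary entropy is maximized at p=0.5 (H=1 bit) and minimized at p=0 or p=1 (H=0).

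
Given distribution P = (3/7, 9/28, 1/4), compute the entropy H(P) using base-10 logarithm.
0.4667 dits

Shannon entropy is H(X) = -Σ p(x) log p(x).

For P = (3/7, 9/28, 1/4):
H = -3/7 × log_10(3/7) -9/28 × log_10(9/28) -1/4 × log_10(1/4)
H = 0.4667 dits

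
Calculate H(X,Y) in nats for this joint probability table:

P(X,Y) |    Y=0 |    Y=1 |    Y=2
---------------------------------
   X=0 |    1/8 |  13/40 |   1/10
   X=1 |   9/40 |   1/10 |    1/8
1.6813 nats

Joint entropy is H(X,Y) = -Σ_{x,y} p(x,y) log p(x,y).

Summing over all non-zero entries:
H(X,Y) = -[1/8·log_e(1/8) + 13/40·log_e(13/40) + 1/10·log_e(1/10) + 9/40·log_e(9/40) + 1/10·log_e(1/10) + 1/8·log_e(1/8)]
H(X,Y) = 1.6813 nats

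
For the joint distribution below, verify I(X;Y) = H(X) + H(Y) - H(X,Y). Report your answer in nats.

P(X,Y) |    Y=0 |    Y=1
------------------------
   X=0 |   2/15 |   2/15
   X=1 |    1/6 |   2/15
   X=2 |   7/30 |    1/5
I(X;Y) = 0.0009 nats

Mutual information has multiple equivalent forms:
- I(X;Y) = H(X) - H(X|Y)
- I(X;Y) = H(Y) - H(Y|X)
- I(X;Y) = H(X) + H(Y) - H(X,Y)

Computing all quantities:
H(X) = 1.0760, H(Y) = 0.6909, H(X,Y) = 1.7660
H(X|Y) = 1.0751, H(Y|X) = 0.6900

Verification:
H(X) - H(X|Y) = 1.0760 - 1.0751 = 0.0009
H(Y) - H(Y|X) = 0.6909 - 0.6900 = 0.0009
H(X) + H(Y) - H(X,Y) = 1.0760 + 0.6909 - 1.7660 = 0.0009

All forms give I(X;Y) = 0.0009 nats. ✓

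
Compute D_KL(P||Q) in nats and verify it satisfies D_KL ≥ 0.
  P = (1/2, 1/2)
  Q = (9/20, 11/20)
0.0050 nats

KL divergence satisfies the Gibbs inequality: D_KL(P||Q) ≥ 0 for all distributions P, Q.

D_KL(P||Q) = Σ p(x) log(p(x)/q(x))
Term by term:
  x=0: 1/2 × log_e[(1/2)/(9/20)] = 0.0527
  x=1: 1/2 × log_e[(1/2)/(11/20)] = -0.0477
D_KL(P||Q) = 0.0050 nats

D_KL(P||Q) = 0.0050 ≥ 0 ✓

This non-negativity is a fundamental property: relative entropy cannot be negative because it measures how different Q is from P.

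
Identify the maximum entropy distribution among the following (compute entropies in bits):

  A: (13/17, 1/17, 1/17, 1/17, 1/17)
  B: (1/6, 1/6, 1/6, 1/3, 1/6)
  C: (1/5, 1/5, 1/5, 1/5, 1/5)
C

For a discrete distribution over n outcomes, entropy is maximized by the uniform distribution.

Computing entropies:
H(A) = 1.2577 bits
H(B) = 2.2516 bits
H(C) = 2.3219 bits

The uniform distribution (where all probabilities equal 1/5) achieves the maximum entropy of log_2(5) = 2.3219 bits.

Distribution C has the highest entropy.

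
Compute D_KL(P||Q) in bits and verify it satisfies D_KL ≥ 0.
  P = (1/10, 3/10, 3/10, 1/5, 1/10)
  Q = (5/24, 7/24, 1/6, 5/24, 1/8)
0.1167 bits

KL divergence satisfies the Gibbs inequality: D_KL(P||Q) ≥ 0 for all distributions P, Q.

D_KL(P||Q) = Σ p(x) log(p(x)/q(x))
Term by term:
  x=0: 1/10 × log_2[(1/10)/(5/24)] = -0.1059
  x=1: 3/10 × log_2[(3/10)/(7/24)] = 0.0122
  x=2: 3/10 × log_2[(3/10)/(1/6)] = 0.2544
  x=3: 1/5 × log_2[(1/5)/(5/24)] = -0.0118
  x=4: 1/10 × log_2[(1/10)/(1/8)] = -0.0322
D_KL(P||Q) = 0.1167 bits

D_KL(P||Q) = 0.1167 ≥ 0 ✓

This non-negativity is a fundamental property: relative entropy cannot be negative because it measures how different Q is from P.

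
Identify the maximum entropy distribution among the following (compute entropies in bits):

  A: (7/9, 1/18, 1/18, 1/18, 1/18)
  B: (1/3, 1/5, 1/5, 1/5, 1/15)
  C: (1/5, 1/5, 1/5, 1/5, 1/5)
C

For a discrete distribution over n outcomes, entropy is maximized by the uniform distribution.

Computing entropies:
H(A) = 1.2086 bits
H(B) = 2.1819 bits
H(C) = 2.3219 bits

The uniform distribution (where all probabilities equal 1/5) achieves the maximum entropy of log_2(5) = 2.3219 bits.

Distribution C has the highest entropy.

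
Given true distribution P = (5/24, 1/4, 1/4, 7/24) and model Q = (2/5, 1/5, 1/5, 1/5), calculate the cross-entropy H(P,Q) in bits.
2.1136 bits

Cross-entropy: H(P,Q) = -Σ p(x) log q(x)

Alternatively: H(P,Q) = H(P) + D_KL(P||Q)
H(P) = 1.9899 bits
D_KL(P||Q) = 0.1237 bits

H(P,Q) = 1.9899 + 0.1237 = 2.1136 bits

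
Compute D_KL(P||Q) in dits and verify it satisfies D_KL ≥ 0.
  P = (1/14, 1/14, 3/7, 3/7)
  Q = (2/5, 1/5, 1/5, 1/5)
0.1983 dits

KL divergence satisfies the Gibbs inequality: D_KL(P||Q) ≥ 0 for all distributions P, Q.

D_KL(P||Q) = Σ p(x) log(p(x)/q(x))
Term by term:
  x=0: 1/14 × log_10[(1/14)/(2/5)] = -0.0534
  x=1: 1/14 × log_10[(1/14)/(1/5)] = -0.0319
  x=2: 3/7 × log_10[(3/7)/(1/5)] = 0.1419
  x=3: 3/7 × log_10[(3/7)/(1/5)] = 0.1419
D_KL(P||Q) = 0.1983 dits

D_KL(P||Q) = 0.1983 ≥ 0 ✓

This non-negativity is a fundamental property: relative entropy cannot be negative because it measures how different Q is from P.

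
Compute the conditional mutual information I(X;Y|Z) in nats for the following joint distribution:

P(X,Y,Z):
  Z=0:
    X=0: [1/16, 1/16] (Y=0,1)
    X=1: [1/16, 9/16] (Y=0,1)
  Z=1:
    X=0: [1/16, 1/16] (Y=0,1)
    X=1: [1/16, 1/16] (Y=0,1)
0.0481 nats

Conditional mutual information: I(X;Y|Z) = H(X|Z) + H(Y|Z) - H(X,Y|Z)

H(Z) = 0.5623
H(X,Z) = 1.0735 → H(X|Z) = 0.5112
H(Y,Z) = 1.0735 → H(Y|Z) = 0.5112
H(X,Y,Z) = 1.5366 → H(X,Y|Z) = 0.9743

I(X;Y|Z) = 0.5112 + 0.5112 - 0.9743 = 0.0481 nats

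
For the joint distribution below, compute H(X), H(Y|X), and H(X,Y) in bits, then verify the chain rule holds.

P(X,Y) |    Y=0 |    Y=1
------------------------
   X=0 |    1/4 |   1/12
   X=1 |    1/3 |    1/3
H(X,Y) = 1.8554, H(X) = 0.9183, H(Y|X) = 0.9371 (all in bits)

Chain rule: H(X,Y) = H(X) + H(Y|X)

Left side — joint entropy directly:
H(X,Y) = -Σ p(x,y) log p(x,y) = 1.8554 bits

Right side — compute H(Y|X) from the conditional distributions:
P(X) = (1/3, 2/3), so H(X) = 0.9183 bits
H(Y|X) = Σ_x P(X=x) · H(Y|X=x):
  P(Y|X=0) = (3/4, 1/4), H(Y|X=0) = 0.8113, weight P(X=0) = 1/3
  P(Y|X=1) = (1/2, 1/2), H(Y|X=1) = 1.0000, weight P(X=1) = 2/3
H(Y|X) = 0.9371 bits

H(X) + H(Y|X) = 0.9183 + 0.9371 = 1.8554 bits

Both sides equal 1.8554 bits. ✓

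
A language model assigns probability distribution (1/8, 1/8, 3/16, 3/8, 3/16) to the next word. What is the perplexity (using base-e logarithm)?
4.5513

Perplexity is e^H (or exp(H) for natural log).

First, H = -Σ p log p = 1.5154 nats
Perplexity = e^1.5154 = 4.5513

Interpretation: The model's uncertainty is equivalent to choosing uniformly among 4.6 options.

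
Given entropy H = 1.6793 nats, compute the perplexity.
5.3618

Perplexity is e^H (or exp(H) for natural log).

H = 1.6793 nats
Perplexity = e^1.6793 = 5.3618

Interpretation: The model's uncertainty is equivalent to choosing uniformly among 5.4 options.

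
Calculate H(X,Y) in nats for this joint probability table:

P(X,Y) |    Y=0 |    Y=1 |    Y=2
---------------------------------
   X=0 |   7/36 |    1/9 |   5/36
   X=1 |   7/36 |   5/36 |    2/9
1.7636 nats

Joint entropy is H(X,Y) = -Σ_{x,y} p(x,y) log p(x,y).

Summing over all non-zero entries:
H(X,Y) = -[7/36·log_e(7/36) + 1/9·log_e(1/9) + 5/36·log_e(5/36) + 7/36·log_e(7/36) + 5/36·log_e(5/36) + 2/9·log_e(2/9)]
H(X,Y) = 1.7636 nats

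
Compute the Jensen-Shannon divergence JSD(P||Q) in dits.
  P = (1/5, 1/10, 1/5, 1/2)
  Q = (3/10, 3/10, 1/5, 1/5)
0.0280 dits

Jensen-Shannon divergence is:
JSD(P||Q) = 0.5 × D_KL(P||M) + 0.5 × D_KL(Q||M)
where M = 0.5 × (P + Q) is the mixture distribution.

M = 0.5 × (1/5, 1/10, 1/5, 1/2) + 0.5 × (3/10, 3/10, 1/5, 1/5) = (1/4, 1/5, 1/5, 7/20)

D_KL(P||M) = 0.0280 dits
D_KL(Q||M) = 0.0280 dits

JSD(P||Q) = 0.5 × 0.0280 + 0.5 × 0.0280 = 0.0280 dits

Unlike KL divergence, JSD is symmetric and bounded: 0 ≤ JSD ≤ log(2).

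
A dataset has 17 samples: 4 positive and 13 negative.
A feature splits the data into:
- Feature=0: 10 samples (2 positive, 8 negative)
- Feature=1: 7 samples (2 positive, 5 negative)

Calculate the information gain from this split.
0.0071 bits

Information Gain = H(Y) - H(Y|Feature)

Before split:
P(positive) = 4/17 = 0.2353
H(Y) = 0.7871 bits

After split:
Feature=0: H = 0.7219 bits (weight = 10/17)
Feature=1: H = 0.8631 bits (weight = 7/17)
H(Y|Feature) = (10/17)×0.7219 + (7/17)×0.8631 = 0.7801 bits

Information Gain = 0.7871 - 0.7801 = 0.0071 bits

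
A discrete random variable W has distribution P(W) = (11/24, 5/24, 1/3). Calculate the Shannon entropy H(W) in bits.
1.5157 bits

Shannon entropy is H(X) = -Σ p(x) log p(x).

For P = (11/24, 5/24, 1/3):
H = -11/24 × log_2(11/24) -5/24 × log_2(5/24) -1/3 × log_2(1/3)
H = 1.5157 bits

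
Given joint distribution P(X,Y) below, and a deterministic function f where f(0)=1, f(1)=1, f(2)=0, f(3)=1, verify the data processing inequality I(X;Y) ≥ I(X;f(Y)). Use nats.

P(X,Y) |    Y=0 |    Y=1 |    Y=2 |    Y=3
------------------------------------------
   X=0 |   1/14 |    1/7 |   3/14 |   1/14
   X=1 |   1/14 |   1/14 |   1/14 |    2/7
I(X;Y) = 0.1183, I(X;f(Y)) = 0.0518, inequality holds: 0.1183 ≥ 0.0518

Data Processing Inequality: For any Markov chain X → Y → Z, we have I(X;Y) ≥ I(X;Z).

Here Z = f(Y) is a deterministic function of Y, forming X → Y → Z.

Original I(X;Y) = 0.1183 nats

After applying f:
P(X,Z) where Z=f(Y):
- P(X,Z=0) = P(X,Y=2)
- P(X,Z=1) = P(X,Y=0) + P(X,Y=1) + P(X,Y=3)

I(X;Z) = I(X;f(Y)) = 0.0518 nats

Verification: 0.1183 ≥ 0.0518 ✓

Information cannot be created by processing; the function f can only lose information about X.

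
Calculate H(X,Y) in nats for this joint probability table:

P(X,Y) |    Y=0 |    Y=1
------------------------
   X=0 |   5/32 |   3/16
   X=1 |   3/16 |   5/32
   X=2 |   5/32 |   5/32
1.7879 nats

Joint entropy is H(X,Y) = -Σ_{x,y} p(x,y) log p(x,y).

Summing over all non-zero entries:
H(X,Y) = -[5/32·log_e(5/32) + 3/16·log_e(3/16) + 3/16·log_e(3/16) + 5/32·log_e(5/32) + 5/32·log_e(5/32) + 5/32·log_e(5/32)]
H(X,Y) = 1.7879 nats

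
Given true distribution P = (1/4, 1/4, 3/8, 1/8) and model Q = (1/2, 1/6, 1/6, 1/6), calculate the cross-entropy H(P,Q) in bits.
2.1887 bits

Cross-entropy: H(P,Q) = -Σ p(x) log q(x)

Alternatively: H(P,Q) = H(P) + D_KL(P||Q)
H(P) = 1.9056 bits
D_KL(P||Q) = 0.2831 bits

H(P,Q) = 1.9056 + 0.2831 = 2.1887 bits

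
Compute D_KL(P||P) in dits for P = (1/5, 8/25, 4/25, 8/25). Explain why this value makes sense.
0.0000 dits

KL divergence satisfies the Gibbs inequality: D_KL(P||Q) ≥ 0 for all distributions P, Q.

D_KL(P||Q) = Σ p(x) log(p(x)/q(x))
Each term is p(x) × log_10(p(x)/p(x)) = p(x) × log_10(1) = 0, so the sum is 0.
D_KL(P||Q) = 0.0000 dits

When P = Q, the KL divergence is exactly 0, as there is no 'divergence' between identical distributions.

This non-negativity is a fundamental property: relative entropy cannot be negative because it measures how different Q is from P.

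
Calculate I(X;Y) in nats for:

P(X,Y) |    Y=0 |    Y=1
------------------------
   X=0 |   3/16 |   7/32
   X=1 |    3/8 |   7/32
0.0142 nats

Mutual information: I(X;Y) = H(X) + H(Y) - H(X,Y)

Marginals:
P(X) = (13/32, 19/32), H(X) = 0.6755 nats
P(Y) = (9/16, 7/16), H(Y) = 0.6853 nats

Joint entropy: H(X,Y) = 1.3466 nats

I(X;Y) = 0.6755 + 0.6853 - 1.3466 = 0.0142 nats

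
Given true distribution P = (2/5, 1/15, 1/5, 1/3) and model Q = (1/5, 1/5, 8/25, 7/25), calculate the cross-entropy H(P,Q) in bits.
2.0245 bits

Cross-entropy: H(P,Q) = -Σ p(x) log q(x)

Alternatively: H(P,Q) = H(P) + D_KL(P||Q)
H(P) = 1.7819 bits
D_KL(P||Q) = 0.2426 bits

H(P,Q) = 1.7819 + 0.2426 = 2.0245 bits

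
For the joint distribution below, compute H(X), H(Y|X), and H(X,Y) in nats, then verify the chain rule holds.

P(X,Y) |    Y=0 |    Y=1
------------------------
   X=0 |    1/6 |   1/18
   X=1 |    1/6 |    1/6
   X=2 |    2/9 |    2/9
H(X,Y) = 1.7249, H(X) = 1.0609, H(Y|X) = 0.6641 (all in nats)

Chain rule: H(X,Y) = H(X) + H(Y|X)

Left side — joint entropy directly:
H(X,Y) = -Σ p(x,y) log p(x,y) = 1.7249 nats

Right side — compute H(Y|X) from the conditional distributions:
P(X) = (2/9, 1/3, 4/9), so H(X) = 1.0609 nats
H(Y|X) = Σ_x P(X=x) · H(Y|X=x):
  P(Y|X=0) = (3/4, 1/4), H(Y|X=0) = 0.5623, weight P(X=0) = 2/9
  P(Y|X=1) = (1/2, 1/2), H(Y|X=1) = 0.6931, weight P(X=1) = 1/3
  P(Y|X=2) = (1/2, 1/2), H(Y|X=2) = 0.6931, weight P(X=2) = 4/9
H(Y|X) = 0.6641 nats

H(X) + H(Y|X) = 1.0609 + 0.6641 = 1.7249 nats

Both sides equal 1.7249 nats. ✓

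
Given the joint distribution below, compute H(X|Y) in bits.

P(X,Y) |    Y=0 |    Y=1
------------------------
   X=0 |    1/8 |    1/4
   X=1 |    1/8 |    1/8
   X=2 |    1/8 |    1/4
1.5456 bits

Using the chain rule: H(X|Y) = H(X,Y) - H(Y)

First, compute H(X,Y) = 2.5000 bits

Marginal P(Y) = (3/8, 5/8)
H(Y) = 0.9544 bits

H(X|Y) = H(X,Y) - H(Y) = 2.5000 - 0.9544 = 1.5456 bits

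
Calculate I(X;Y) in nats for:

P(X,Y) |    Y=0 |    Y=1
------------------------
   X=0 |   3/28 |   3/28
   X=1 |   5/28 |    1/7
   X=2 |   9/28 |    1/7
0.0141 nats

Mutual information: I(X;Y) = H(X) + H(Y) - H(X,Y)

Marginals:
P(X) = (3/14, 9/28, 13/28), H(X) = 1.0511 nats
P(Y) = (17/28, 11/28), H(Y) = 0.6700 nats

Joint entropy: H(X,Y) = 1.7071 nats

I(X;Y) = 1.0511 + 0.6700 - 1.7071 = 0.0141 nats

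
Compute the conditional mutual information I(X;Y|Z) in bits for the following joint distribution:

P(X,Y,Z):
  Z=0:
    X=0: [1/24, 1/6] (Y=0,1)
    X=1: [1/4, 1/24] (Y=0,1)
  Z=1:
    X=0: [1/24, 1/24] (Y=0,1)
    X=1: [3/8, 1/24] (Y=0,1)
0.2132 bits

Conditional mutual information: I(X;Y|Z) = H(X|Z) + H(Y|Z) - H(X,Y|Z)

H(Z) = 1.0000
H(X,Z) = 1.8149 → H(X|Z) = 0.8149
H(Y,Z) = 1.8149 → H(Y|Z) = 0.8149
H(X,Y,Z) = 2.4167 → H(X,Y|Z) = 1.4167

I(X;Y|Z) = 0.8149 + 0.8149 - 1.4167 = 0.2132 bits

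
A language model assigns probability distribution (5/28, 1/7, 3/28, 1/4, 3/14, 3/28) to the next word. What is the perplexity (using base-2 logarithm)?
5.7026

Perplexity is 2^H (or exp(H) for natural log).

First, H = -Σ p log p = 2.5116 bits
Perplexity = 2^2.5116 = 5.7026

Interpretation: The model's uncertainty is equivalent to choosing uniformly among 5.7 options.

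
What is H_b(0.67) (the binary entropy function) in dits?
0.2754 dits

The binary entropy function is:
H(p) = -p log(p) - (1-p) log(1-p)

H(0.67) = -0.67 × log_10(0.67) - 0.33 × log_10(0.33)
H(0.67) = 0.2754 dits

Note: Binary entropy is maximized at p=0.5 (H=1 bit) and minimized at p=0 or p=1 (H=0).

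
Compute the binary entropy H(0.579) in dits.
0.2956 dits

The binary entropy function is:
H(p) = -p log(p) - (1-p) log(1-p)

H(0.579) = -0.579 × log_10(0.579) - 0.421 × log_10(0.421)
H(0.579) = 0.2956 dits

Note: Binary entropy is maximized at p=0.5 (H=1 bit) and minimized at p=0 or p=1 (H=0).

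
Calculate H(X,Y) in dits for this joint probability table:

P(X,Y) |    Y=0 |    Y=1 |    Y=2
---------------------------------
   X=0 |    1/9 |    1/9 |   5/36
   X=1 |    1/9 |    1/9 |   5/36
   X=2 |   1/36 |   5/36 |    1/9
0.9306 dits

Joint entropy is H(X,Y) = -Σ_{x,y} p(x,y) log p(x,y).

Summing over all non-zero entries:
H(X,Y) = -[1/9·log_10(1/9) + 1/9·log_10(1/9) + 5/36·log_10(5/36) + 1/9·log_10(1/9) + 1/9·log_10(1/9) + 5/36·log_10(5/36) + 1/36·log_10(1/36) + 5/36·log_10(5/36) + 1/9·log_10(1/9)]
H(X,Y) = 0.9306 dits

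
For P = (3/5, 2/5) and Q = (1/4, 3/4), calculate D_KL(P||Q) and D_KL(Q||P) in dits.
D_KL(P||Q) = 0.1189, D_KL(Q||P) = 0.1097

KL divergence is not symmetric: D_KL(P||Q) ≠ D_KL(Q||P) in general.

D_KL(P||Q) = 0.1189 dits
D_KL(Q||P) = 0.1097 dits

No, they are not equal!

This asymmetry is why KL divergence is not a true distance metric.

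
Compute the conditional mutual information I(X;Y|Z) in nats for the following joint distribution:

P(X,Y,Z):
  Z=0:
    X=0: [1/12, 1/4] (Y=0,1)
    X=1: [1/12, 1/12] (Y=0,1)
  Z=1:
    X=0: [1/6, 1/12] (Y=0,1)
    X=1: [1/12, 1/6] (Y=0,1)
0.0436 nats

Conditional mutual information: I(X;Y|Z) = H(X|Z) + H(Y|Z) - H(X,Y|Z)

H(Z) = 0.6931
H(X,Z) = 1.3580 → H(X|Z) = 0.6648
H(Y,Z) = 1.3580 → H(Y|Z) = 0.6648
H(X,Y,Z) = 1.9792 → H(X,Y|Z) = 1.2861

I(X;Y|Z) = 0.6648 + 0.6648 - 1.2861 = 0.0436 nats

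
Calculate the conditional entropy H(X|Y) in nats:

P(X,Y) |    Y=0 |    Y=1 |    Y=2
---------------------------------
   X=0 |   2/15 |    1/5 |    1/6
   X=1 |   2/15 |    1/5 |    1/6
0.6931 nats

Using the chain rule: H(X|Y) = H(X,Y) - H(Y)

First, compute H(X,Y) = 1.7783 nats

Marginal P(Y) = (4/15, 2/5, 1/3)
H(Y) = 1.0852 nats

H(X|Y) = H(X,Y) - H(Y) = 1.7783 - 1.0852 = 0.6931 nats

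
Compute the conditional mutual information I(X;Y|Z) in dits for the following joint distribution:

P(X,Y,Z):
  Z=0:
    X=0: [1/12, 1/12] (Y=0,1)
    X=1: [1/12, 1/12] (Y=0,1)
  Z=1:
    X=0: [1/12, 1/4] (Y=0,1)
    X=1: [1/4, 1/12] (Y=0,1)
0.0379 dits

Conditional mutual information: I(X;Y|Z) = H(X|Z) + H(Y|Z) - H(X,Y|Z)

H(Z) = 0.2764
H(X,Z) = 0.5775 → H(X|Z) = 0.3010
H(Y,Z) = 0.5775 → H(Y|Z) = 0.3010
H(X,Y,Z) = 0.8406 → H(X,Y|Z) = 0.5642

I(X;Y|Z) = 0.3010 + 0.3010 - 0.5642 = 0.0379 dits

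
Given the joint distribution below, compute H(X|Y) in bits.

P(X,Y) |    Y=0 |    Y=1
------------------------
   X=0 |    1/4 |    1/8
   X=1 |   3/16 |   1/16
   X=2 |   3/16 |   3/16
1.5290 bits

Using the chain rule: H(X|Y) = H(X,Y) - H(Y)

First, compute H(X,Y) = 2.4835 bits

Marginal P(Y) = (5/8, 3/8)
H(Y) = 0.9544 bits

H(X|Y) = H(X,Y) - H(Y) = 2.4835 - 0.9544 = 1.5290 bits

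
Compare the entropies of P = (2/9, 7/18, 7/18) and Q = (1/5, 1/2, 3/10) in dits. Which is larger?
P

Computing entropies in dits:
H(P) = 0.4642
H(Q) = 0.4472

Distribution P has higher entropy.

Intuition: The distribution closer to uniform (more spread out) has higher entropy.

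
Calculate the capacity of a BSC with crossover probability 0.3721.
0.0477 bits

For a binary symmetric channel (BSC) with error probability p:
Capacity C = 1 - H(p) bits per symbol

where H(p) = -p log₂(p) - (1-p) log₂(1-p) is the binary entropy function.

H(0.3721) = 0.9523 bits
C = 1 - 0.9523 = 0.0477 bits per symbol

This means we can reliably transmit up to 0.0477 bits of information per channel use.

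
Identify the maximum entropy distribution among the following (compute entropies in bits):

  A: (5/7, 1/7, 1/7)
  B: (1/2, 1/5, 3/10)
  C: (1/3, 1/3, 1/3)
C

For a discrete distribution over n outcomes, entropy is maximized by the uniform distribution.

Computing entropies:
H(A) = 1.1488 bits
H(B) = 1.4855 bits
H(C) = 1.5850 bits

The uniform distribution (where all probabilities equal 1/3) achieves the maximum entropy of log_2(3) = 1.5850 bits.

Distribution C has the highest entropy.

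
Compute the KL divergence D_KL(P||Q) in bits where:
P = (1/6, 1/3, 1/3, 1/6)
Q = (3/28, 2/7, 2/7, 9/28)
0.0966 bits

KL divergence: D_KL(P||Q) = Σ p(x) log(p(x)/q(x))

Computing term by term:
  x=0: 1/6 × log_2[(1/6)/(3/28)] = 1/6 × 0.6374 = 0.1062
  x=1: 1/3 × log_2[(1/3)/(2/7)] = 1/3 × 0.2224 = 0.0741
  x=2: 1/3 × log_2[(1/3)/(2/7)] = 1/3 × 0.2224 = 0.0741
  x=3: 1/6 × log_2[(1/6)/(9/28)] = 1/6 × -0.9475 = -0.1579

D_KL(P||Q) = 0.0966 bits

Note: KL divergence is always non-negative and equals 0 iff P = Q.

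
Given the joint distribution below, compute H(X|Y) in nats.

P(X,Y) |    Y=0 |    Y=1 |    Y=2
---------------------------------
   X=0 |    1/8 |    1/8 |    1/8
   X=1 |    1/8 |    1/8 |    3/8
0.6277 nats

Using the chain rule: H(X|Y) = H(X,Y) - H(Y)

First, compute H(X,Y) = 1.6675 nats

Marginal P(Y) = (1/4, 1/4, 1/2)
H(Y) = 1.0397 nats

H(X|Y) = H(X,Y) - H(Y) = 1.6675 - 1.0397 = 0.6277 nats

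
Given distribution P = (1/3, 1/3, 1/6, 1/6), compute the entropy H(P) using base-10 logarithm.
0.5775 dits

Shannon entropy is H(X) = -Σ p(x) log p(x).

For P = (1/3, 1/3, 1/6, 1/6):
H = -1/3 × log_10(1/3) -1/3 × log_10(1/3) -1/6 × log_10(1/6) -1/6 × log_10(1/6)
H = 0.5775 dits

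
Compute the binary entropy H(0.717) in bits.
0.8595 bits

The binary entropy function is:
H(p) = -p log(p) - (1-p) log(1-p)

H(0.717) = -0.717 × log_2(0.717) - 0.283 × log_2(0.283)
H(0.717) = 0.8595 bits

Note: Binary entropy is maximized at p=0.5 (H=1 bit) and minimized at p=0 or p=1 (H=0).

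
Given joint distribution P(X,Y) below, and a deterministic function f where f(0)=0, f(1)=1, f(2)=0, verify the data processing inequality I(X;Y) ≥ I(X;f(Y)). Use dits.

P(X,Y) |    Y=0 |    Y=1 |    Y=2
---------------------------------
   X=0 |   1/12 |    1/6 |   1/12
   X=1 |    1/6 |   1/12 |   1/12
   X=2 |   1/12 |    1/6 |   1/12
I(X;Y) = 0.0164, I(X;f(Y)) = 0.0129, inequality holds: 0.0164 ≥ 0.0129

Data Processing Inequality: For any Markov chain X → Y → Z, we have I(X;Y) ≥ I(X;Z).

Here Z = f(Y) is a deterministic function of Y, forming X → Y → Z.

Original I(X;Y) = 0.0164 dits

After applying f:
P(X,Z) where Z=f(Y):
- P(X,Z=0) = P(X,Y=0) + P(X,Y=2)
- P(X,Z=1) = P(X,Y=1)

I(X;Z) = I(X;f(Y)) = 0.0129 dits

Verification: 0.0164 ≥ 0.0129 ✓

Information cannot be created by processing; the function f can only lose information about X.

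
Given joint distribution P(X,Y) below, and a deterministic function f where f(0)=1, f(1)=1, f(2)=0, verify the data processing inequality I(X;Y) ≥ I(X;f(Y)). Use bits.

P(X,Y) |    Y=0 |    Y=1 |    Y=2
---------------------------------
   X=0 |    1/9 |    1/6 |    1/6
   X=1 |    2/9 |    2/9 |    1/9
I(X;Y) = 0.0321, I(X;f(Y)) = 0.0271, inequality holds: 0.0321 ≥ 0.0271

Data Processing Inequality: For any Markov chain X → Y → Z, we have I(X;Y) ≥ I(X;Z).

Here Z = f(Y) is a deterministic function of Y, forming X → Y → Z.

Original I(X;Y) = 0.0321 bits

After applying f:
P(X,Z) where Z=f(Y):
- P(X,Z=0) = P(X,Y=2)
- P(X,Z=1) = P(X,Y=0) + P(X,Y=1)

I(X;Z) = I(X;f(Y)) = 0.0271 bits

Verification: 0.0321 ≥ 0.0271 ✓

Information cannot be created by processing; the function f can only lose information about X.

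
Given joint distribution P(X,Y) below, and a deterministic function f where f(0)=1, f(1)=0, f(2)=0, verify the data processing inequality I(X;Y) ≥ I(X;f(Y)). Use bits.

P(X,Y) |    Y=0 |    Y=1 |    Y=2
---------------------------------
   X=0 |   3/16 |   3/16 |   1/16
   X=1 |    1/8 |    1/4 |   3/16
I(X;Y) = 0.0514, I(X;f(Y)) = 0.0351, inequality holds: 0.0514 ≥ 0.0351

Data Processing Inequality: For any Markov chain X → Y → Z, we have I(X;Y) ≥ I(X;Z).

Here Z = f(Y) is a deterministic function of Y, forming X → Y → Z.

Original I(X;Y) = 0.0514 bits

After applying f:
P(X,Z) where Z=f(Y):
- P(X,Z=0) = P(X,Y=1) + P(X,Y=2)
- P(X,Z=1) = P(X,Y=0)

I(X;Z) = I(X;f(Y)) = 0.0351 bits

Verification: 0.0514 ≥ 0.0351 ✓

Information cannot be created by processing; the function f can only lose information about X.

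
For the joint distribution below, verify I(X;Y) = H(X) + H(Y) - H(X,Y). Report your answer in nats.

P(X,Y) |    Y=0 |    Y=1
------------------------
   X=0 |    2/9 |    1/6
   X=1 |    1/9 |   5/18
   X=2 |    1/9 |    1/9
I(X;Y) = 0.0347 nats

Mutual information has multiple equivalent forms:
- I(X;Y) = H(X) - H(X|Y)
- I(X;Y) = H(Y) - H(Y|X)
- I(X;Y) = H(X) + H(Y) - H(X,Y)

Computing all quantities:
H(X) = 1.0688, H(Y) = 0.6870, H(X,Y) = 1.7211
H(X|Y) = 1.0341, H(Y|X) = 0.6523

Verification:
H(X) - H(X|Y) = 1.0688 - 1.0341 = 0.0347
H(Y) - H(Y|X) = 0.6870 - 0.6523 = 0.0347
H(X) + H(Y) - H(X,Y) = 1.0688 + 0.6870 - 1.7211 = 0.0347

All forms give I(X;Y) = 0.0347 nats. ✓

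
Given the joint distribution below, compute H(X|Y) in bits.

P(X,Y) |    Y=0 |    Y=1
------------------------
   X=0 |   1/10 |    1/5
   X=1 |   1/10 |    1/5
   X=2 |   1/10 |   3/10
1.5651 bits

Using the chain rule: H(X|Y) = H(X,Y) - H(Y)

First, compute H(X,Y) = 2.4464 bits

Marginal P(Y) = (3/10, 7/10)
H(Y) = 0.8813 bits

H(X|Y) = H(X,Y) - H(Y) = 2.4464 - 0.8813 = 1.5651 bits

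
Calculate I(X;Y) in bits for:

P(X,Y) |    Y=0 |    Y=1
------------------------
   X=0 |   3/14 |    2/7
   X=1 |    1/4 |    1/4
0.0037 bits

Mutual information: I(X;Y) = H(X) + H(Y) - H(X,Y)

Marginals:
P(X) = (1/2, 1/2), H(X) = 1.0000 bits
P(Y) = (13/28, 15/28), H(Y) = 0.9963 bits

Joint entropy: H(X,Y) = 1.9926 bits

I(X;Y) = 1.0000 + 0.9963 - 1.9926 = 0.0037 bits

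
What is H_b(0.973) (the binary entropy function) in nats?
0.1242 nats

The binary entropy function is:
H(p) = -p log(p) - (1-p) log(1-p)

H(0.973) = -0.973 × log_e(0.973) - 0.027 × log_e(0.027)
H(0.973) = 0.1242 nats

Note: Binary entropy is maximized at p=0.5 (H=1 bit) and minimized at p=0 or p=1 (H=0).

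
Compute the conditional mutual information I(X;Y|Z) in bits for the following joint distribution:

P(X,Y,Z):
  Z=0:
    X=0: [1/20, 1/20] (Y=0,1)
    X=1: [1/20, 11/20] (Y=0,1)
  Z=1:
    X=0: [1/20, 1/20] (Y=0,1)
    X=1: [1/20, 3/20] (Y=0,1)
0.0791 bits

Conditional mutual information: I(X;Y|Z) = H(X|Z) + H(Y|Z) - H(X,Y|Z)

H(Z) = 0.8813
H(X,Z) = 1.5710 → H(X|Z) = 0.6897
H(Y,Z) = 1.5710 → H(Y|Z) = 0.6897
H(X,Y,Z) = 2.1815 → H(X,Y|Z) = 1.3002

I(X;Y|Z) = 0.6897 + 0.6897 - 1.3002 = 0.0791 bits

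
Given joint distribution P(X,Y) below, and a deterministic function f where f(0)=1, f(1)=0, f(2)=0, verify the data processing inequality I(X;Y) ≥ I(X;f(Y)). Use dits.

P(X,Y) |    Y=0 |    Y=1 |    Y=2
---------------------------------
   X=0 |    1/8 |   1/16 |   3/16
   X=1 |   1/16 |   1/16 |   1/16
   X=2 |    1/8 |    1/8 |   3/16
I(X;Y) = 0.0063, I(X;f(Y)) = 0.0006, inequality holds: 0.0063 ≥ 0.0006

Data Processing Inequality: For any Markov chain X → Y → Z, we have I(X;Y) ≥ I(X;Z).

Here Z = f(Y) is a deterministic function of Y, forming X → Y → Z.

Original I(X;Y) = 0.0063 dits

After applying f:
P(X,Z) where Z=f(Y):
- P(X,Z=0) = P(X,Y=1) + P(X,Y=2)
- P(X,Z=1) = P(X,Y=0)

I(X;Z) = I(X;f(Y)) = 0.0006 dits

Verification: 0.0063 ≥ 0.0006 ✓

Information cannot be created by processing; the function f can only lose information about X.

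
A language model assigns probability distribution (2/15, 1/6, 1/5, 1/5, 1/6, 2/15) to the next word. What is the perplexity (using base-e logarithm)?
5.9200

Perplexity is e^H (or exp(H) for natural log).

First, H = -Σ p log p = 1.7783 nats
Perplexity = e^1.7783 = 5.9200

Interpretation: The model's uncertainty is equivalent to choosing uniformly among 5.9 options.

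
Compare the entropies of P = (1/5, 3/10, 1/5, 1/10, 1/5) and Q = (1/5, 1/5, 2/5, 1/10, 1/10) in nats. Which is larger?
P

Computing entropies in nats:
H(P) = 1.5571
H(Q) = 1.4708

Distribution P has higher entropy.

Intuition: The distribution closer to uniform (more spread out) has higher entropy.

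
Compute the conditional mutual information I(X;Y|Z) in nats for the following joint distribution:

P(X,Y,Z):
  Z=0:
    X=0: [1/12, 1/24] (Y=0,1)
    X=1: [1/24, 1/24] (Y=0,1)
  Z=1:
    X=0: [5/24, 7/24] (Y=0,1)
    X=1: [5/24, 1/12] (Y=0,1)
0.0364 nats

Conditional mutual information: I(X;Y|Z) = H(X|Z) + H(Y|Z) - H(X,Y|Z)

H(Z) = 0.5117
H(X,Z) = 1.1730 → H(X|Z) = 0.6612
H(Y,Z) = 1.1996 → H(Y|Z) = 0.6879
H(X,Y,Z) = 1.8244 → H(X,Y|Z) = 1.3126

I(X;Y|Z) = 0.6612 + 0.6879 - 1.3126 = 0.0364 nats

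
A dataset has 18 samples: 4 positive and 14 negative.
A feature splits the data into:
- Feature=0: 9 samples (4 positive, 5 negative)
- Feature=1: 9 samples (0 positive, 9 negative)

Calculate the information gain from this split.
0.2687 bits

Information Gain = H(Y) - H(Y|Feature)

Before split:
P(positive) = 4/18 = 0.2222
H(Y) = 0.7642 bits

After split:
Feature=0: H = 0.9911 bits (weight = 9/18)
Feature=1: H = 0.0000 bits (weight = 9/18)
H(Y|Feature) = (9/18)×0.9911 + (9/18)×0.0000 = 0.4955 bits

Information Gain = 0.7642 - 0.4955 = 0.2687 bits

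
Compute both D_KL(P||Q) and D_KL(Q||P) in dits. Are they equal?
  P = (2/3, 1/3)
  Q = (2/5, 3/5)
D_KL(P||Q) = 0.0628, D_KL(Q||P) = 0.0644

KL divergence is not symmetric: D_KL(P||Q) ≠ D_KL(Q||P) in general.

D_KL(P||Q) = 0.0628 dits
D_KL(Q||P) = 0.0644 dits

No, they are not equal!

This asymmetry is why KL divergence is not a true distance metric.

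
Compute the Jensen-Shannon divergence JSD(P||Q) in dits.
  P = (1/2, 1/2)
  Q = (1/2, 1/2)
0.0000 dits

Jensen-Shannon divergence is:
JSD(P||Q) = 0.5 × D_KL(P||M) + 0.5 × D_KL(Q||M)
where M = 0.5 × (P + Q) is the mixture distribution.

M = 0.5 × (1/2, 1/2) + 0.5 × (1/2, 1/2) = (1/2, 1/2)

D_KL(P||M) = 0.0000 dits
D_KL(Q||M) = 0.0000 dits

JSD(P||Q) = 0.5 × 0.0000 + 0.5 × 0.0000 = 0.0000 dits

Unlike KL divergence, JSD is symmetric and bounded: 0 ≤ JSD ≤ log(2).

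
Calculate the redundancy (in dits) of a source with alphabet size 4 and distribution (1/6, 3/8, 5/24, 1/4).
0.0202 dits

Redundancy measures how far a source is from maximum entropy:
R = H_max - H(X)

Maximum entropy for 4 symbols: H_max = log_10(4) = 0.6021 dits
Actual entropy: H(X) = 0.5819 dits
Redundancy: R = 0.6021 - 0.5819 = 0.0202 dits

This redundancy represents potential for compression: the source could be compressed by 0.0202 dits per symbol.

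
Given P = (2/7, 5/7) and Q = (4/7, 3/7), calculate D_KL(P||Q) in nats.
0.1668 nats

KL divergence: D_KL(P||Q) = Σ p(x) log(p(x)/q(x))

Computing term by term:
  x=0: 2/7 × log_e[(2/7)/(4/7)] = 2/7 × -0.6931 = -0.1980
  x=1: 5/7 × log_e[(5/7)/(3/7)] = 5/7 × 0.5108 = 0.3649

D_KL(P||Q) = 0.1668 nats

Note: KL divergence is always non-negative and equals 0 iff P = Q.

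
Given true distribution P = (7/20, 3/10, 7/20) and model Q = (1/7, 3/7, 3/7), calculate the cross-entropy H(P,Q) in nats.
1.2318 nats

Cross-entropy: H(P,Q) = -Σ p(x) log q(x)

Alternatively: H(P,Q) = H(P) + D_KL(P||Q)
H(P) = 1.0961 nats
D_KL(P||Q) = 0.1357 nats

H(P,Q) = 1.0961 + 0.1357 = 1.2318 nats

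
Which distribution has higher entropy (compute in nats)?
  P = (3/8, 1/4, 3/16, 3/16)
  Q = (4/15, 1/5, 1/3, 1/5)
Q

Computing entropies in nats:
H(P) = 1.3421
H(Q) = 1.3624

Distribution Q has higher entropy.

Intuition: The distribution closer to uniform (more spread out) has higher entropy.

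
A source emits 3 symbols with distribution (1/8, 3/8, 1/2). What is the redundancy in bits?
0.1793 bits

Redundancy measures how far a source is from maximum entropy:
R = H_max - H(X)

Maximum entropy for 3 symbols: H_max = log_2(3) = 1.5850 bits
Actual entropy: H(X) = 1.4056 bits
Redundancy: R = 1.5850 - 1.4056 = 0.1793 bits

This redundancy represents potential for compression: the source could be compressed by 0.1793 bits per symbol.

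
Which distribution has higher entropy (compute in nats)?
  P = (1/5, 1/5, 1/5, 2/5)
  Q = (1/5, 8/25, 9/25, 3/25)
P

Computing entropies in nats:
H(P) = 1.3322
H(Q) = 1.3087

Distribution P has higher entropy.

Intuition: The distribution closer to uniform (more spread out) has higher entropy.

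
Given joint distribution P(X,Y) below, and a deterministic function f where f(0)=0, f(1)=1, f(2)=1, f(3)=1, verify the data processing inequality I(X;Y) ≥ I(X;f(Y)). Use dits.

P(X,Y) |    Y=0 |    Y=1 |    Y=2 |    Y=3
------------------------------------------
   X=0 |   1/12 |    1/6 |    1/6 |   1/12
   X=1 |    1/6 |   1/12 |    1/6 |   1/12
I(X;Y) = 0.0123, I(X;f(Y)) = 0.0082, inequality holds: 0.0123 ≥ 0.0082

Data Processing Inequality: For any Markov chain X → Y → Z, we have I(X;Y) ≥ I(X;Z).

Here Z = f(Y) is a deterministic function of Y, forming X → Y → Z.

Original I(X;Y) = 0.0123 dits

After applying f:
P(X,Z) where Z=f(Y):
- P(X,Z=0) = P(X,Y=0)
- P(X,Z=1) = P(X,Y=1) + P(X,Y=2) + P(X,Y=3)

I(X;Z) = I(X;f(Y)) = 0.0082 dits

Verification: 0.0123 ≥ 0.0082 ✓

Information cannot be created by processing; the function f can only lose information about X.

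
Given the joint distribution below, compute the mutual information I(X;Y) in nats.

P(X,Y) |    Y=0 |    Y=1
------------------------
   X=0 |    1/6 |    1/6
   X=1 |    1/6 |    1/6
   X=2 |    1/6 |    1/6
0.0000 nats

Mutual information: I(X;Y) = H(X) + H(Y) - H(X,Y)

Marginals:
P(X) = (1/3, 1/3, 1/3), H(X) = 1.0986 nats
P(Y) = (1/2, 1/2), H(Y) = 0.6931 nats

Joint entropy: H(X,Y) = 1.7918 nats

I(X;Y) = 1.0986 + 0.6931 - 1.7918 = 0.0000 nats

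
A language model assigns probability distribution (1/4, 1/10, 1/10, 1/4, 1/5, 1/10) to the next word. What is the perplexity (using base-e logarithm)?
5.5058

Perplexity is e^H (or exp(H) for natural log).

First, H = -Σ p log p = 1.7058 nats
Perplexity = e^1.7058 = 5.5058

Interpretation: The model's uncertainty is equivalent to choosing uniformly among 5.5 options.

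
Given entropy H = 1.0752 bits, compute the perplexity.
2.1070

Perplexity is 2^H (or exp(H) for natural log).

H = 1.0752 bits
Perplexity = 2^1.0752 = 2.1070

Interpretation: The model's uncertainty is equivalent to choosing uniformly among 2.1 options.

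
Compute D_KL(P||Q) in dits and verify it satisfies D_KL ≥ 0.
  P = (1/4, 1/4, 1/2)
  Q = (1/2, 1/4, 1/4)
0.0753 dits

KL divergence satisfies the Gibbs inequality: D_KL(P||Q) ≥ 0 for all distributions P, Q.

D_KL(P||Q) = Σ p(x) log(p(x)/q(x))
Term by term:
  x=0: 1/4 × log_10[(1/4)/(1/2)] = -0.0753
  x=1: 1/4 × log_10[(1/4)/(1/4)] = 0.0000
  x=2: 1/2 × log_10[(1/2)/(1/4)] = 0.1505
D_KL(P||Q) = 0.0753 dits

D_KL(P||Q) = 0.0753 ≥ 0 ✓

This non-negativity is a fundamental property: relative entropy cannot be negative because it measures how different Q is from P.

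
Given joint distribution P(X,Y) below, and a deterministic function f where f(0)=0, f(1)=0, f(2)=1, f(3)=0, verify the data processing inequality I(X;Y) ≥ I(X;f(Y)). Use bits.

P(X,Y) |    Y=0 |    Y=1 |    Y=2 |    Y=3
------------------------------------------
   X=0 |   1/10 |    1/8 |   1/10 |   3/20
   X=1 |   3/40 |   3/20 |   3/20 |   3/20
I(X;Y) = 0.0097, I(X;f(Y)) = 0.0055, inequality holds: 0.0097 ≥ 0.0055

Data Processing Inequality: For any Markov chain X → Y → Z, we have I(X;Y) ≥ I(X;Z).

Here Z = f(Y) is a deterministic function of Y, forming X → Y → Z.

Original I(X;Y) = 0.0097 bits

After applying f:
P(X,Z) where Z=f(Y):
- P(X,Z=0) = P(X,Y=0) + P(X,Y=1) + P(X,Y=3)
- P(X,Z=1) = P(X,Y=2)

I(X;Z) = I(X;f(Y)) = 0.0055 bits

Verification: 0.0097 ≥ 0.0055 ✓

Information cannot be created by processing; the function f can only lose information about X.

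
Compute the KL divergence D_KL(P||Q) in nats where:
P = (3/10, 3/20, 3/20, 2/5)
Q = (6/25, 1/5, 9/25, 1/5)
0.1697 nats

KL divergence: D_KL(P||Q) = Σ p(x) log(p(x)/q(x))

Computing term by term:
  x=0: 3/10 × log_e[(3/10)/(6/25)] = 3/10 × 0.2231 = 0.0669
  x=1: 3/20 × log_e[(3/20)/(1/5)] = 3/20 × -0.2877 = -0.0432
  x=2: 3/20 × log_e[(3/20)/(9/25)] = 3/20 × -0.8755 = -0.1313
  x=3: 2/5 × log_e[(2/5)/(1/5)] = 2/5 × 0.6931 = 0.2773

D_KL(P||Q) = 0.1697 nats

Note: KL divergence is always non-negative and equals 0 iff P = Q.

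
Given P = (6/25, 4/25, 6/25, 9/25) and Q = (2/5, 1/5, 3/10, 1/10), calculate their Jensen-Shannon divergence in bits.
0.0749 bits

Jensen-Shannon divergence is:
JSD(P||Q) = 0.5 × D_KL(P||M) + 0.5 × D_KL(Q||M)
where M = 0.5 × (P + Q) is the mixture distribution.

M = 0.5 × (6/25, 4/25, 6/25, 9/25) + 0.5 × (2/5, 1/5, 3/10, 1/10) = (8/25, 0.18, 0.27, 0.23)

D_KL(P||M) = 0.0651 bits
D_KL(Q||M) = 0.0846 bits

JSD(P||Q) = 0.5 × 0.0651 + 0.5 × 0.0846 = 0.0749 bits

Unlike KL divergence, JSD is symmetric and bounded: 0 ≤ JSD ≤ log(2).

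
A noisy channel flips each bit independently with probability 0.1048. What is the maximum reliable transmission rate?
0.5160 bits

For a binary symmetric channel (BSC) with error probability p:
Capacity C = 1 - H(p) bits per symbol

where H(p) = -p log₂(p) - (1-p) log₂(1-p) is the binary entropy function.

H(0.1048) = 0.4840 bits
C = 1 - 0.4840 = 0.5160 bits per symbol

This means we can reliably transmit up to 0.5160 bits of information per channel use.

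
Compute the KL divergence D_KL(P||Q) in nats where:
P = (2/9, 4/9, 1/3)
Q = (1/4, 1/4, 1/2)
0.0944 nats

KL divergence: D_KL(P||Q) = Σ p(x) log(p(x)/q(x))

Computing term by term:
  x=0: 2/9 × log_e[(2/9)/(1/4)] = 2/9 × -0.1178 = -0.0262
  x=1: 4/9 × log_e[(4/9)/(1/4)] = 4/9 × 0.5754 = 0.2557
  x=2: 1/3 × log_e[(1/3)/(1/2)] = 1/3 × -0.4055 = -0.1352

D_KL(P||Q) = 0.0944 nats

Note: KL divergence is always non-negative and equals 0 iff P = Q.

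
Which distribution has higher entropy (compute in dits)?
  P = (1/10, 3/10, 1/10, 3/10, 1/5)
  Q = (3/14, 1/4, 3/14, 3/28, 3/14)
Q

Computing entropies in dits:
H(P) = 0.6535
H(Q) = 0.6845

Distribution Q has higher entropy.

Intuition: The distribution closer to uniform (more spread out) has higher entropy.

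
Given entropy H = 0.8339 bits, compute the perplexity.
1.7825

Perplexity is 2^H (or exp(H) for natural log).

H = 0.8339 bits
Perplexity = 2^0.8339 = 1.7825

Interpretation: The model's uncertainty is equivalent to choosing uniformly among 1.8 options.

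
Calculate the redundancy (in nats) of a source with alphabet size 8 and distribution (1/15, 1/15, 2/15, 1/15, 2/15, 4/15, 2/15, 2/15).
0.1107 nats

Redundancy measures how far a source is from maximum entropy:
R = H_max - H(X)

Maximum entropy for 8 symbols: H_max = log_e(8) = 2.0794 nats
Actual entropy: H(X) = 1.9687 nats
Redundancy: R = 2.0794 - 1.9687 = 0.1107 nats

This redundancy represents potential for compression: the source could be compressed by 0.1107 nats per symbol.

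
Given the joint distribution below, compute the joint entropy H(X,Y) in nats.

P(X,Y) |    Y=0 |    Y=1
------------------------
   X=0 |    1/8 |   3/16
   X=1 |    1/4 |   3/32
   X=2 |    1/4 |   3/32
1.7108 nats

Joint entropy is H(X,Y) = -Σ_{x,y} p(x,y) log p(x,y).

Summing over all non-zero entries:
H(X,Y) = -[1/8·log_e(1/8) + 3/16·log_e(3/16) + 1/4·log_e(1/4) + 3/32·log_e(3/32) + 1/4·log_e(1/4) + 3/32·log_e(3/32)]
H(X,Y) = 1.7108 nats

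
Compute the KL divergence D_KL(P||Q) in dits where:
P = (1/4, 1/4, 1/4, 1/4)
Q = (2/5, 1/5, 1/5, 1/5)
0.0217 dits

KL divergence: D_KL(P||Q) = Σ p(x) log(p(x)/q(x))

Computing term by term:
  x=0: 1/4 × log_10[(1/4)/(2/5)] = 1/4 × -0.2041 = -0.0510
  x=1: 1/4 × log_10[(1/4)/(1/5)] = 1/4 × 0.0969 = 0.0242
  x=2: 1/4 × log_10[(1/4)/(1/5)] = 1/4 × 0.0969 = 0.0242
  x=3: 1/4 × log_10[(1/4)/(1/5)] = 1/4 × 0.0969 = 0.0242

D_KL(P||Q) = 0.0217 dits

Note: KL divergence is always non-negative and equals 0 iff P = Q.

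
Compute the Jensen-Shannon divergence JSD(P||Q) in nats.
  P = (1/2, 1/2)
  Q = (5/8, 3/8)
0.0080 nats

Jensen-Shannon divergence is:
JSD(P||Q) = 0.5 × D_KL(P||M) + 0.5 × D_KL(Q||M)
where M = 0.5 × (P + Q) is the mixture distribution.

M = 0.5 × (1/2, 1/2) + 0.5 × (5/8, 3/8) = (9/16, 7/16)

D_KL(P||M) = 0.0079 nats
D_KL(Q||M) = 0.0080 nats

JSD(P||Q) = 0.5 × 0.0079 + 0.5 × 0.0080 = 0.0080 nats

Unlike KL divergence, JSD is symmetric and bounded: 0 ≤ JSD ≤ log(2).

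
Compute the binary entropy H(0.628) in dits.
0.2866 dits

The binary entropy function is:
H(p) = -p log(p) - (1-p) log(1-p)

H(0.628) = -0.628 × log_10(0.628) - 0.372 × log_10(0.372)
H(0.628) = 0.2866 dits

Note: Binary entropy is maximized at p=0.5 (H=1 bit) and minimized at p=0 or p=1 (H=0).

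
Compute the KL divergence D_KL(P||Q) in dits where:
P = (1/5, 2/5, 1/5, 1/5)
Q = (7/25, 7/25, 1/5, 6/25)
0.0169 dits

KL divergence: D_KL(P||Q) = Σ p(x) log(p(x)/q(x))

Computing term by term:
  x=0: 1/5 × log_10[(1/5)/(7/25)] = 1/5 × -0.1461 = -0.0292
  x=1: 2/5 × log_10[(2/5)/(7/25)] = 2/5 × 0.1549 = 0.0620
  x=2: 1/5 × log_10[(1/5)/(1/5)] = 1/5 × 0.0000 = 0.0000
  x=3: 1/5 × log_10[(1/5)/(6/25)] = 1/5 × -0.0792 = -0.0158

D_KL(P||Q) = 0.0169 dits

Note: KL divergence is always non-negative and equals 0 iff P = Q.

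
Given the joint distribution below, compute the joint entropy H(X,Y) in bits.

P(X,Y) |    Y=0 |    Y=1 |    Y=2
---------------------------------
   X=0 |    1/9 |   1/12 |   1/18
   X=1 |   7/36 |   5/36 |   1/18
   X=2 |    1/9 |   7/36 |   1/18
3.0125 bits

Joint entropy is H(X,Y) = -Σ_{x,y} p(x,y) log p(x,y).

Summing over all non-zero entries:
H(X,Y) = -[1/9·log_2(1/9) + 1/12·log_2(1/12) + 1/18·log_2(1/18) + 7/36·log_2(7/36) + 5/36·log_2(5/36) + 1/18·log_2(1/18) + 1/9·log_2(1/9) + 7/36·log_2(7/36) + 1/18·log_2(1/18)]
H(X,Y) = 3.0125 bits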